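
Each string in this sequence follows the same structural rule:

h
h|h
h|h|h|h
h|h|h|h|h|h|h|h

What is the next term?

h|h|h|h|h|h|h|h|h|h|h|h|h|h|h|h

Each string is two copies of the previous one joined by '|'.
One more doubling of h|h|h|h|h|h|h|h gives the answer.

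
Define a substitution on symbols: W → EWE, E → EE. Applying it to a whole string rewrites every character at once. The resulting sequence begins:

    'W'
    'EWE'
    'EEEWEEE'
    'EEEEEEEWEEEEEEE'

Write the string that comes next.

Rewriting the 15 symbols of EEEEEEEWEEEEEEE one by one yields EE EE EE EE EE EE EE EWE EE EE EE EE EE EE EE; concatenated:

EEEEEEEEEEEEEEEWEEEEEEEEEEEEEEE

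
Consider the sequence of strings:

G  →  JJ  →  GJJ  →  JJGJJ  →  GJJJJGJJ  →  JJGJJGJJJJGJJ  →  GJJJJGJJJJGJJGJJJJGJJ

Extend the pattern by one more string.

JJGJJGJJJJGJJGJJJJGJJJJGJJGJJJJGJJ

This is a Fibonacci-style word recurrence s(k) = s(k−2)·s(k−1): e.g. G·JJ = GJJ.
So term 8 is JJGJJGJJJJGJJ·GJJJJGJJJJGJJGJJJJGJJ.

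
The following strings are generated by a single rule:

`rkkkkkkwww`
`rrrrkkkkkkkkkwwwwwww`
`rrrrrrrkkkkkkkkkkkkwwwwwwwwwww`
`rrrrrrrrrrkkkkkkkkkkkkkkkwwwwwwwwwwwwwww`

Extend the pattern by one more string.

rrrrrrrrrrrrrkkkkkkkkkkkkkkkkkkwwwwwwwwwwwwwwwwwww

Term n consists of 3n-2 r's, followed by 3n+3 k's, followed by 4n-1 w's (n = 1, 2, …).
For the next term, n = 5, so the run lengths are 13, 18, 19.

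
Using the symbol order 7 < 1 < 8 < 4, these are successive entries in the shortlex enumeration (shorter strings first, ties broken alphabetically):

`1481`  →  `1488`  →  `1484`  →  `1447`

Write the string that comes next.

1441

The successor of 1447 increments the rightmost position that isn't already 4 and resets every position after it to 7.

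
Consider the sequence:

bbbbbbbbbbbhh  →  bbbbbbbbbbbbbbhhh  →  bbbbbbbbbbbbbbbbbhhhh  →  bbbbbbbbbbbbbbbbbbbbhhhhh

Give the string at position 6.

Reading off run lengths: b runs 11, 14, 17, 20; h runs 2, 3, 4, 5 — each is linear in n, where the shown terms are n = 3, 4, 5, 6.
At n = 8 the blocks have lengths 26, 7.

bbbbbbbbbbbbbbbbbbbbbbbbbbhhhhhhh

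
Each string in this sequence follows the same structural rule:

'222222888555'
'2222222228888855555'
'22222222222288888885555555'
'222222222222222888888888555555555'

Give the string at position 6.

22222222222222222222288888888888885555555555555

Each string has the form 2^{3n+3} 8^{2n+1} 5^{2n+1} (n = 1, 2, …).
For term 6, n = 6, so the run lengths are 21, 13, 13.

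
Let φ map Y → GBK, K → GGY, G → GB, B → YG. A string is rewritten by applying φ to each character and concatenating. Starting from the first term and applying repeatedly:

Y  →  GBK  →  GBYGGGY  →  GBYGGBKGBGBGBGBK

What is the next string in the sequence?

φ(GBYGGBKGBGBGBGBK) expands symbol-by-symbol to GB YG GBK GB GB YG GGY GB YG GB YG GB YG GB YG GGY; joining the 16 pieces gives the next term.

GBYGGBKGBGBYGGGYGBYGGBYGGBYGGBYGGGY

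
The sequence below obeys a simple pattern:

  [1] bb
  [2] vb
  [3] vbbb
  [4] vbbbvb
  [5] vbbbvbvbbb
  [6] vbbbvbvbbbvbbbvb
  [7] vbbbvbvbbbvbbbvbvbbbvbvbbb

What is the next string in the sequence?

Each term (from the third on) is the previous term followed by the one before it: term 3 = vb·bb = vbbb.
So term 8 is vbbbvbvbbbvbbbvbvbbbvbvbbb·vbbbvbvbbbvbbbvb.

vbbbvbvbbbvbbbvbvbbbvbvbbbvbbbvbvbbbvbbbvb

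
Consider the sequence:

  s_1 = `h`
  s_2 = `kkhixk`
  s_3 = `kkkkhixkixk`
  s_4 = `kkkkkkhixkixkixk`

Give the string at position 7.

s(k+1) = kk·s(k)·ixk, so each term gains kk as a prefix and ixk as a suffix.
From kkkkkkhixkixkixk, 3 further steps: kkkkkkhixkixkixk → kkkkkkkkhixkixkixkixk → kkkkkkkkkkhixkixkixkixkixk → (answer).

kkkkkkkkkkkkhixkixkixkixkixkixk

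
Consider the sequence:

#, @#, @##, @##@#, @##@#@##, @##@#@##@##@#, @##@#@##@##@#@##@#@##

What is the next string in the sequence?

From term 3 onward, concatenate the last term with the second-to-last: @#·# = @##, @##·@# = @##@#, …
Continuing: @##@#@##@##@#@##@#@## · @##@#@##@##@# gives term 8.

@##@#@##@##@#@##@#@##@##@#@##@##@#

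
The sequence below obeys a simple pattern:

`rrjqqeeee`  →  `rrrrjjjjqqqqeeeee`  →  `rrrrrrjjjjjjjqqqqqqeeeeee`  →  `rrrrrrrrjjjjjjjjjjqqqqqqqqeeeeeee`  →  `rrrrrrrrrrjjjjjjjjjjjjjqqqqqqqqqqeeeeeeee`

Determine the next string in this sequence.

rrrrrrrrrrrrjjjjjjjjjjjjjjjjqqqqqqqqqqqqeeeeeeeee

The n-th term is 2n r's then 3n-2 j's then 2n q's then n+3 e's (n = 1, 2, …).
Setting n = 6 gives 12, 16, 12, 9 characters in each block.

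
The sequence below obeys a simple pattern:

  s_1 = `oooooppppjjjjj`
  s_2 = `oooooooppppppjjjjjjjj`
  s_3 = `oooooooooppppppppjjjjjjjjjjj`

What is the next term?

oooooooooooppppppppppjjjjjjjjjjjjjj

Each string has the form o^{2n+1} p^{2n} j^{3n-1}, where the shown terms are n = 2, 3, 4.
Setting n = 5 gives 11, 10, 14 characters in each block.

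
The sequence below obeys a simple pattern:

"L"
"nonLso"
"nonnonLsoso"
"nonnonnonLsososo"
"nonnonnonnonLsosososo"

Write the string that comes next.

Every step adds non to the front and so to the end of the previous string.
Applying this once more to nonnonnonnonLsosososo:

nonnonnonnonnonLsososososo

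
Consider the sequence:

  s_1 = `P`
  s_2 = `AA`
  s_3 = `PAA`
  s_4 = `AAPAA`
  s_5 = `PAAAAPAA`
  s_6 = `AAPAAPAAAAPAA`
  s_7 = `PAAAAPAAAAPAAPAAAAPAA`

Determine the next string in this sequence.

AAPAAPAAAAPAAPAAAAPAAAAPAAPAAAAPAA

This is a Fibonacci-style word recurrence s(k) = s(k−2)·s(k−1): e.g. P·AA = PAA.
The next term joins AAPAAPAAAAPAA and PAAAAPAAAAPAAPAAAAPAA.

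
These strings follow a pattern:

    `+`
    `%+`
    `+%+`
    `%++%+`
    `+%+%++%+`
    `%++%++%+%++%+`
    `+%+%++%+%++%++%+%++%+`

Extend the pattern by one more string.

%++%++%+%++%++%+%++%+%++%++%+%++%+

Each term (from the third on) is the two preceding terms concatenated in order: term 3 = +·%+ = +%+.
The next term joins %++%++%+%++%+ and +%+%++%+%++%++%+%++%+.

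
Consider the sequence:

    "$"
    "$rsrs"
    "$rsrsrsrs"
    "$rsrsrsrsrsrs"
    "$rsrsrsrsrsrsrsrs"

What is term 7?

The strings grow by a fixed suffix rsrs each time.
From $rsrsrsrsrsrsrsrs, 2 further steps: $rsrsrsrsrsrsrsrs → $rsrsrsrsrsrsrsrsrsrs → (answer).

$rsrsrsrsrsrsrsrsrsrsrsrs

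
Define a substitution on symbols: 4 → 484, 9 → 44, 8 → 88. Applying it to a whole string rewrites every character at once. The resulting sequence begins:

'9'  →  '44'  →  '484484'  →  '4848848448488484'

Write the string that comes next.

Replace each of the 16 characters of 4848848448488484 in place — 484 88 484 88 88 484 88 484 484 88 484 88 88 484 88 484 — and concatenate.

4848848488884848848448488484888848488484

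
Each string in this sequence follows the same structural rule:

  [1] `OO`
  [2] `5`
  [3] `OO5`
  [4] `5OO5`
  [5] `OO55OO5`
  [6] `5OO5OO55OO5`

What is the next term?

OO55OO55OO5OO55OO5

From term 3 onward, concatenate the second-to-last term with the last: OO·5 = OO5, 5·OO5 = 5OO5, …
Continuing: OO55OO5 · 5OO5OO55OO5 gives term 7.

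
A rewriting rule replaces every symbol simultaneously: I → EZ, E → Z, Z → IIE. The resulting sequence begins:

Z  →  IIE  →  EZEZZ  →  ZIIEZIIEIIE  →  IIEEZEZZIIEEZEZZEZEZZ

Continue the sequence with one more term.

Rewriting the 21 symbols of IIEEZEZZIIEEZEZZEZEZZ one by one yields EZ EZ Z Z IIE Z IIE IIE EZ EZ Z Z IIE Z IIE IIE Z IIE Z IIE IIE; concatenated:

EZEZZZIIEZIIEIIEEZEZZZIIEZIIEIIEZIIEZIIEIIE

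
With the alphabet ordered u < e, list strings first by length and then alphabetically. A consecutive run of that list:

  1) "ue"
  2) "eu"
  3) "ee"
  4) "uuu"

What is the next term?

uue

Treat uuu as a base-2 numeral over the given alphabet and add one, carrying through any trailing e's.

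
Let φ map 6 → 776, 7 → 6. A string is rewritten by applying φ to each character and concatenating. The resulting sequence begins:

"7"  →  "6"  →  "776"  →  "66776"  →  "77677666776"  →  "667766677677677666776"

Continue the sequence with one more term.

Rewriting the 21 symbols of 667766677677677666776 one by one yields 776 776 6 6 776 776 776 6 6 776 6 6 776 6 6 776 776 776 6 6 776; concatenated:

7767766677677677666776667766677677677666776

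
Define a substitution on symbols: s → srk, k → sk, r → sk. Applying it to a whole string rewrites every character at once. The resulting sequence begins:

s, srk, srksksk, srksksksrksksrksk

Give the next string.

srksksksrksksrksksrksksksrksksrksksksrksk

Applying the rule to each of the 17 symbols of srksksksrksksrksk gives the pieces srk sk sk srk sk srk sk srk sk sk srk sk srk sk sk srk sk, which concatenate to the answer.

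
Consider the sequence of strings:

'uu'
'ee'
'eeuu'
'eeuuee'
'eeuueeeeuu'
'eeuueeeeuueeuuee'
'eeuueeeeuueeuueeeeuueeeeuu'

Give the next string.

From term 3 onward, concatenate the last term with the second-to-last: ee·uu = eeuu, eeuu·ee = eeuuee, …
So term 8 is eeuueeeeuueeuueeeeuueeeeuu·eeuueeeeuueeuuee.

eeuueeeeuueeuueeeeuueeeeuueeuueeeeuueeuuee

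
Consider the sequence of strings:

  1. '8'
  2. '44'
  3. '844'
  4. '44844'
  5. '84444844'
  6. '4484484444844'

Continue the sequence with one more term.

844448444484484444844

This is a Fibonacci-style word recurrence s(k) = s(k−2)·s(k−1): e.g. 8·44 = 844.
The next term joins 84444844 and 4484484444844.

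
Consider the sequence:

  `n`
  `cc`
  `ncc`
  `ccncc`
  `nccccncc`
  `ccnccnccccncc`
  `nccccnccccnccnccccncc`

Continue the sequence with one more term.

From term 3 onward, concatenate the second-to-last term with the last: n·cc = ncc, cc·ncc = ccncc, …
The next term joins ccnccnccccncc and nccccnccccnccnccccncc.

ccnccnccccnccnccccnccccnccnccccncc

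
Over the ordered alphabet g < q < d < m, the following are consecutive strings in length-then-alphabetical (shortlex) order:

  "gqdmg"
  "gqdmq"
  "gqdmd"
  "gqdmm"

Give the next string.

The successor of gqdmm increments the rightmost position that isn't already m and resets every position after it to g.

gqmgg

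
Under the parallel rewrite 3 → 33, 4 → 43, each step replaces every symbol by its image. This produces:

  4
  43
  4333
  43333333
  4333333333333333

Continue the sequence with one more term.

Replace each of the 16 characters of 4333333333333333 in place — 43 33 33 33 33 33 33 33 33 33 33 33 33 33 33 33 — and concatenate.

43333333333333333333333333333333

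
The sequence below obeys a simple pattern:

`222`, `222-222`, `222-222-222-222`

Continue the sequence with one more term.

222-222-222-222-222-222-222-222

Each string is two copies of the previous one joined by '-'.
One more doubling of 222-222-222-222 gives the answer.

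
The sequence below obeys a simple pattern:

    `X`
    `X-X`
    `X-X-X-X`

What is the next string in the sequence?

s(k+1) = s(k)·-·s(k) — each term doubles the last with '-' between the halves.
Doubling X-X-X-X with '-' between the halves:

X-X-X-X-X-X-X-X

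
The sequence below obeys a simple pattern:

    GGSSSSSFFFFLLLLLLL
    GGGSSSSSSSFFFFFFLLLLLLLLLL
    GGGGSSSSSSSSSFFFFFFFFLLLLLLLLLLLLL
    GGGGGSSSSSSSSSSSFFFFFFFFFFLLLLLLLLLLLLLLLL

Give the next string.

GGGGGGSSSSSSSSSSSSSFFFFFFFFFFFFLLLLLLLLLLLLLLLLLLL

Term n consists of n G's, followed by 2n+1 S's, followed by 2n F's, followed by 3n+1 L's, where the shown terms are n = 2, 3, 4, 5.
For the next term, n = 6, so the run lengths are 6, 13, 12, 19.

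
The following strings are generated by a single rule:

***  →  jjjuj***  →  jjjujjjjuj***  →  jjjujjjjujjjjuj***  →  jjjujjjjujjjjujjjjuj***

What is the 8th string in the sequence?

jjjujjjjujjjjujjjjujjjjujjjjujjjjuj***

Every step adds jjjuj at the front: s(k+1) = jjjuj·s(k).
From jjjujjjjujjjjujjjjuj***, 3 further steps: jjjujjjjujjjjujjjjuj*** → jjjujjjjujjjjujjjjujjjjuj*** → jjjujjjjujjjjujjjjujjjjujjjjuj*** → (answer).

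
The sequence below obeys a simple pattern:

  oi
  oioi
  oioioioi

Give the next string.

oioioioioioioioi

Each string is two copies of the previous one concatenated.
One more doubling of oioioioi gives the answer.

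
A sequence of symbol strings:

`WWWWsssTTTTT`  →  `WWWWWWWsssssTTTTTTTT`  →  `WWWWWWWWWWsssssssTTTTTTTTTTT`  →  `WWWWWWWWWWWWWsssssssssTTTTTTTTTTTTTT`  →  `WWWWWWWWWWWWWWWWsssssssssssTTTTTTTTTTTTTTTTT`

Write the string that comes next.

The n-th term is 3n+1 W's then 2n+1 s's then 3n+2 T's (n = 1, 2, …).
Setting n = 6 gives 19, 13, 20 characters in each block.

WWWWWWWWWWWWWWWWWWWsssssssssssssTTTTTTTTTTTTTTTTTTTT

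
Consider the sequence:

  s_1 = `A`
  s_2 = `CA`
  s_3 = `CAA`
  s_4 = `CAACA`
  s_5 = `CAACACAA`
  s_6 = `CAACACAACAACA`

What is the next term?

Each term (from the third on) is the previous term followed by the one before it: term 3 = CA·A = CAA.
Continuing: CAACACAACAACA · CAACACAA gives term 7.

CAACACAACAACACAACACAA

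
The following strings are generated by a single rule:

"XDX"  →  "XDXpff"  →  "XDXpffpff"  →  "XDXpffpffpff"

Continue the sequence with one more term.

Every step adds pff to the end: s(k+1) = s(k)·pff.
One more step from XDXpffpffpff gives the answer.

XDXpffpffpffpff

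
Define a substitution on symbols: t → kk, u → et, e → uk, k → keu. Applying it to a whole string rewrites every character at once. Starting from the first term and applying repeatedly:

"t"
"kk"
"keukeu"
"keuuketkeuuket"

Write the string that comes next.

keuuketetkeuukkkkeuuketetkeuukkk

φ(keuuketkeuuket) expands symbol-by-symbol to keu uk et et keu uk kk keu uk et et keu uk kk; joining the 14 pieces gives the next term.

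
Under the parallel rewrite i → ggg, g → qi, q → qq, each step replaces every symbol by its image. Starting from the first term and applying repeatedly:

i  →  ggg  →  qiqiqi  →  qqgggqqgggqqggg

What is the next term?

Applying the rule to each of the 15 symbols of qqgggqqgggqqggg gives the pieces qq qq qi qi qi qq qq qi qi qi qq qq qi qi qi, which concatenate to the answer.

qqqqqiqiqiqqqqqiqiqiqqqqqiqiqi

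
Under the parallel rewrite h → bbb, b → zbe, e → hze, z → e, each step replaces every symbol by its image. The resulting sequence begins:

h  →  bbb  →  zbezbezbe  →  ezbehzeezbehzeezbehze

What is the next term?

φ(ezbehzeezbehzeezbehze) expands symbol-by-symbol to hze e zbe hze bbb e hze hze e zbe hze bbb e hze hze e zbe hze bbb e hze; joining the 21 pieces gives the next term.

hzeezbehzebbbehzehzeezbehzebbbehzehzeezbehzebbbehze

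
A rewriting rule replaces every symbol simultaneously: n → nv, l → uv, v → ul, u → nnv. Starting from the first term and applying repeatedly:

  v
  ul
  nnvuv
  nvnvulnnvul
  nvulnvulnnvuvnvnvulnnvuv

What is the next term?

nvulnnvuvnvulnnvuvnvnvulnnvulnvulnvulnnvuvnvnvulnnvul

φ(nvulnvulnnvuvnvnvulnnvuv) expands symbol-by-symbol to nv ul nnv uv nv ul nnv uv nv nv ul nnv ul nv ul nv ul nnv uv nv nv ul nnv ul; joining the 24 pieces gives the next term.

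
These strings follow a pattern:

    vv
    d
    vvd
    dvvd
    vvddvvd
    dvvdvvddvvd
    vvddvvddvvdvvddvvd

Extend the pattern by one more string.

Each term (from the third on) is the two preceding terms concatenated in order: term 3 = vv·d = vvd.
Continuing: dvvdvvddvvd · vvddvvddvvdvvddvvd gives term 8.

dvvdvvddvvdvvddvvddvvdvvddvvd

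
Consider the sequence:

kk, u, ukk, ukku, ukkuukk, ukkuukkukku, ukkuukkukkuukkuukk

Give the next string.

ukkuukkukkuukkuukkukkuukkukku

Each term (from the third on) is the previous term followed by the one before it: term 3 = u·kk = ukk.
Continuing: ukkuukkukkuukkuukk · ukkuukkukku gives term 8.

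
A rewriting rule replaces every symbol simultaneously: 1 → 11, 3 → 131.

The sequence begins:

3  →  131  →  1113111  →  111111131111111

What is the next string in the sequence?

φ(111111131111111) expands symbol-by-symbol to 11 11 11 11 11 11 11 131 11 11 11 11 11 11 11; joining the 15 pieces gives the next term.

1111111111111113111111111111111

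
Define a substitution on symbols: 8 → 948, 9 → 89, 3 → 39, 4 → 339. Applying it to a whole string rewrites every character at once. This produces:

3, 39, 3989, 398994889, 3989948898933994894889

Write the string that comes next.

398994889893399489488994889393989893399488933994894889

φ(3989948898933994894889) expands symbol-by-symbol to 39 89 948 89 89 339 948 948 89 948 89 39 39 89 89 339 948 89 339 948 948 89; joining the 22 pieces gives the next term.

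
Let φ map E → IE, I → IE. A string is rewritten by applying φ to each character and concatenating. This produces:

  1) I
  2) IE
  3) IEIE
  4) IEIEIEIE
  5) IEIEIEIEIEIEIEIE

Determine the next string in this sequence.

IEIEIEIEIEIEIEIEIEIEIEIEIEIEIEIE

Applying the rule to each of the 16 symbols of IEIEIEIEIEIEIEIE gives the pieces IE IE IE IE IE IE IE IE IE IE IE IE IE IE IE IE, which concatenate to the answer.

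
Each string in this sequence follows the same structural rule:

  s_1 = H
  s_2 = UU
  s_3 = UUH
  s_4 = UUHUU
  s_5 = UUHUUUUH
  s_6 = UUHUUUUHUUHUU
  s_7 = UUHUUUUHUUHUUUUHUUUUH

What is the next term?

From term 3 onward, concatenate the last term with the second-to-last: UU·H = UUH, UUH·UU = UUHUU, …
So term 8 is UUHUUUUHUUHUUUUHUUUUH·UUHUUUUHUUHUU.

UUHUUUUHUUHUUUUHUUUUHUUHUUUUHUUHUU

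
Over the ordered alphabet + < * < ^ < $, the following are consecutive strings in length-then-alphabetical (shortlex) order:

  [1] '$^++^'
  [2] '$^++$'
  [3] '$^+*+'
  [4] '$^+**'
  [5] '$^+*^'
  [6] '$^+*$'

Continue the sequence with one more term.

Find the rightmost character of $^+*$ below $, bump it to the next letter, and reset everything to its right to +.

$^+^+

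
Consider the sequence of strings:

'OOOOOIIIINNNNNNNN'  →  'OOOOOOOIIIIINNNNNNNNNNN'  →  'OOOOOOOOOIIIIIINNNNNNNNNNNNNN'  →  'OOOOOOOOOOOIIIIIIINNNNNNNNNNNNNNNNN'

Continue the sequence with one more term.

OOOOOOOOOOOOOIIIIIIIINNNNNNNNNNNNNNNNNNNN

Reading off run lengths: O runs 5, 7, 9, 11; I runs 4, 5, 6, 7; N runs 8, 11, 14, 17 — each is linear in n, where the shown terms are n = 3, 4, 5, 6.
At n = 7 the blocks have lengths 13, 8, 20.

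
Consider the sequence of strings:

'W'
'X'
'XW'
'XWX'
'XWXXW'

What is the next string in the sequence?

From term 3 onward, concatenate the last term with the second-to-last: X·W = XW, XW·X = XWX, …
Continuing: XWXXW · XWX gives term 6.

XWXXWXWX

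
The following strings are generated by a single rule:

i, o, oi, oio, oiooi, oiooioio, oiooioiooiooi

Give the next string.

From term 3 onward, concatenate the last term with the second-to-last: o·i = oi, oi·o = oio, …
The next term joins oiooioiooiooi and oiooioio.

oiooioiooiooioiooioio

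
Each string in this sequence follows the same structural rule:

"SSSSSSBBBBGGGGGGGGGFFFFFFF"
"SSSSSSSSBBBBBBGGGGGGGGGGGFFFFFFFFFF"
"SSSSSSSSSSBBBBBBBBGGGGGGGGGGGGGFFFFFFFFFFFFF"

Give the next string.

The n-th term is 2n S's then 2n-2 B's then 2n+3 G's then 3n-2 F's, where the shown terms are n = 3, 4, 5.
For the next term, n = 6, so the run lengths are 12, 10, 15, 16.

SSSSSSSSSSSSBBBBBBBBBBGGGGGGGGGGGGGGGFFFFFFFFFFFFFFFF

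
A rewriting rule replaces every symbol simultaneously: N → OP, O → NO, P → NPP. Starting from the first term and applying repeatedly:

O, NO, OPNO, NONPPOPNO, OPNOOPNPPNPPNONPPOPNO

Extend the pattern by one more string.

φ(OPNOOPNPPNPPNONPPOPNO) expands symbol-by-symbol to NO NPP OP NO NO NPP OP NPP NPP OP NPP NPP OP NO OP NPP NPP NO NPP OP NO; joining the 21 pieces gives the next term.

NONPPOPNONONPPOPNPPNPPOPNPPNPPOPNOOPNPPNPPNONPPOPNO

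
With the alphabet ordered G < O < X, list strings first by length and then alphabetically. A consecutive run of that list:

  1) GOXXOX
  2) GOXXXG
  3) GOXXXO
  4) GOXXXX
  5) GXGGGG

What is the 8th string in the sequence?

Stepping forward 3 times from GXGGGG: GXGGGG → GXGGGO → GXGGGX, then the target.

GXGGOG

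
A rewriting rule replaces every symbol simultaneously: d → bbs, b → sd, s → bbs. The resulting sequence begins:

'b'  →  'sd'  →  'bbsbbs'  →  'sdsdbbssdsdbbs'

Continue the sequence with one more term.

Replace each of the 14 characters of sdsdbbssdsdbbs in place — bbs bbs bbs bbs sd sd bbs bbs bbs bbs bbs sd sd bbs — and concatenate.

bbsbbsbbsbbssdsdbbsbbsbbsbbsbbssdsdbbs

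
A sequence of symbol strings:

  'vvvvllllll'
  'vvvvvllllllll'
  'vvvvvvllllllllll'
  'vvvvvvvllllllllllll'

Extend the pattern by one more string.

vvvvvvvvllllllllllllll

The n-th term is n+1 v's then 2n l's, where the shown terms are n = 3, 4, 5, 6.
At n = 7 the blocks have lengths 8, 14.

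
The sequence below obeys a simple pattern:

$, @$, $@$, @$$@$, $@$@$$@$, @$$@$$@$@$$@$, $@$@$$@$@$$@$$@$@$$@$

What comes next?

From term 3 onward, concatenate the second-to-last term with the last: $·@$ = $@$, @$·$@$ = @$$@$, …
Continuing: @$$@$$@$@$$@$ · $@$@$$@$@$$@$$@$@$$@$ gives term 8.

@$$@$$@$@$$@$$@$@$$@$@$$@$$@$@$$@$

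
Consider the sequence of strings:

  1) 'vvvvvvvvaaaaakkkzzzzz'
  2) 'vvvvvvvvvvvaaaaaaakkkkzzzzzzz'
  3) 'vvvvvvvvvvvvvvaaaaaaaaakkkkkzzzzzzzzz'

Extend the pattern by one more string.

vvvvvvvvvvvvvvvvvaaaaaaaaaaakkkkkkzzzzzzzzzzz

Term n consists of 3n+2 v's, followed by 2n+1 a's, followed by n+1 k's, followed by 2n+1 z's, where the shown terms are n = 2, 3, 4.
Setting n = 5 gives 17, 11, 6, 11 characters in each block.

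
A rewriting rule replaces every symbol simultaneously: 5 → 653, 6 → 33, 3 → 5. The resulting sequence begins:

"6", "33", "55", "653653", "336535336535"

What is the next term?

5533653565355336535653

Apply φ to 336535336535 symbol by symbol: 3→5, 3→5, 6→33, 5→653, 3→5, 5→653, 3→5, 3→5, 6→33, 5→653, 3→5, 5→653; joined: 5 5 33 653 5 653 5 5 33 653 5 653.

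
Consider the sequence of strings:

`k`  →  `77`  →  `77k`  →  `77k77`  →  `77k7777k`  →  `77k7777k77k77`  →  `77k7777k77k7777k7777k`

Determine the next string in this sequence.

Each term (from the third on) is the previous term followed by the one before it: term 3 = 77·k = 77k.
The next term joins 77k7777k77k7777k7777k and 77k7777k77k77.

77k7777k77k7777k7777k77k7777k77k77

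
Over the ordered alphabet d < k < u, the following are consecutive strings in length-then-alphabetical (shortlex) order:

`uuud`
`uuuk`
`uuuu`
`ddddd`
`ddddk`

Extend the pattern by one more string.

Find the rightmost character of ddddk below u, bump it to the next letter, and reset everything to its right to d.

ddddu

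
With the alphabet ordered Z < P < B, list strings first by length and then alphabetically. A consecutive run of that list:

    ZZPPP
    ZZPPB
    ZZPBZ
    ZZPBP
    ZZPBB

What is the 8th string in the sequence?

ZZBZB

Stepping forward 3 times from ZZPBB: ZZPBB → ZZBZZ → ZZBZP, then the target.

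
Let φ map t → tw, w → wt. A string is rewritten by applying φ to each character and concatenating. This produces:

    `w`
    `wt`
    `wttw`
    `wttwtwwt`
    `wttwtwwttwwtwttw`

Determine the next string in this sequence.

wttwtwwttwwtwttwtwwtwttwwttwtwwt

φ(wttwtwwttwwtwttw) expands symbol-by-symbol to wt tw tw wt tw wt wt tw tw wt wt tw wt tw tw wt; joining the 16 pieces gives the next term.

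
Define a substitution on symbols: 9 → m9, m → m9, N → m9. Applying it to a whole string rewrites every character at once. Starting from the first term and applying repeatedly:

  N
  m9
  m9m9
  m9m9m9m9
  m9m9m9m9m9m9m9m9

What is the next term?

φ(m9m9m9m9m9m9m9m9) expands symbol-by-symbol to m9 m9 m9 m9 m9 m9 m9 m9 m9 m9 m9 m9 m9 m9 m9 m9; joining the 16 pieces gives the next term.

m9m9m9m9m9m9m9m9m9m9m9m9m9m9m9m9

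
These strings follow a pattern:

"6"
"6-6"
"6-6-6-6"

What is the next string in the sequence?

Every step duplicates the string with '-' between the halves.
So the next term is two copies of 6-6-6-6 with '-' between the halves.

6-6-6-6-6-6-6-6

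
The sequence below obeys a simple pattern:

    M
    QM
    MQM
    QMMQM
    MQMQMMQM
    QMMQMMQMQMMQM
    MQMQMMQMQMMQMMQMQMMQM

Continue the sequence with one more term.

Each term (from the third on) is the two preceding terms concatenated in order: term 3 = M·QM = MQM.
So term 8 is QMMQMMQMQMMQM·MQMQMMQMQMMQMMQMQMMQM.

QMMQMMQMQMMQMMQMQMMQMQMMQMMQMQMMQM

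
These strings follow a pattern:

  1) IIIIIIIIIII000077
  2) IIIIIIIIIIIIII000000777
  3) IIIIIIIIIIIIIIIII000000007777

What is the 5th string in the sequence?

Each string has the form I^{3n+2} 0^{2n-2} 7^{n-1}, where the shown terms are n = 3, 4, 5.
At n = 7 the blocks have lengths 23, 12, 6.

IIIIIIIIIIIIIIIIIIIIIII000000000000777777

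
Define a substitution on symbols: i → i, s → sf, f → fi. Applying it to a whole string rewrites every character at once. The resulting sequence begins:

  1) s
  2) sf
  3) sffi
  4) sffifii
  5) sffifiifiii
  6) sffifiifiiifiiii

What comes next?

Rewriting the 16 symbols of sffifiifiiifiiii one by one yields sf fi fi i fi i i fi i i i fi i i i i; concatenated:

sffifiifiiifiiiifiiiii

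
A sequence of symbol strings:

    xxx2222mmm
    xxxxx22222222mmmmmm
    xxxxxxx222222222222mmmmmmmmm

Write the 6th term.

Reading off run lengths: x runs 3, 5, 7; 2 runs 4, 8, 12; m runs 3, 6, 9 — each is linear in n (n = 1, 2, …).
For term 6, n = 6, so the run lengths are 13, 24, 18.

xxxxxxxxxxxxx222222222222222222222222mmmmmmmmmmmmmmmmmm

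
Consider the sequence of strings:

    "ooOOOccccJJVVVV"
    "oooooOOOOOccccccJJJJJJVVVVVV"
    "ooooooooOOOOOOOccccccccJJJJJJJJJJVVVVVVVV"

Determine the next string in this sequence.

oooooooooooOOOOOOOOOccccccccccJJJJJJJJJJJJJJVVVVVVVVVV

Term n consists of 3n-1 o's, followed by 2n+1 O's, followed by 2n+2 c's, followed by 4n-2 J's, followed by 2n+2 V's (n = 1, 2, …).
At n = 4 the blocks have lengths 11, 9, 10, 14, 10.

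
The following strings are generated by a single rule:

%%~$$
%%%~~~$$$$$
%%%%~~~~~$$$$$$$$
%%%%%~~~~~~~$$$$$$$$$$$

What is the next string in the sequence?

%%%%%%~~~~~~~~~$$$$$$$$$$$$$$

Reading off run lengths: % runs 2, 3, 4, 5; ~ runs 1, 3, 5, 7; $ runs 2, 5, 8, 11 — each is linear in n (n = 1, 2, …).
Setting n = 5 gives 6, 9, 14 characters in each block.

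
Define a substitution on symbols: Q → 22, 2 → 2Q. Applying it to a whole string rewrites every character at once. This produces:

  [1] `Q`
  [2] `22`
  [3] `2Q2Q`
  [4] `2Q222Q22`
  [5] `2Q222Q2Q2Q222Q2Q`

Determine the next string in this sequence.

2Q222Q2Q2Q222Q222Q222Q2Q2Q222Q22

Applying the rule to each of the 16 symbols of 2Q222Q2Q2Q222Q2Q gives the pieces 2Q 22 2Q 2Q 2Q 22 2Q 22 2Q 22 2Q 2Q 2Q 22 2Q 22, which concatenate to the answer.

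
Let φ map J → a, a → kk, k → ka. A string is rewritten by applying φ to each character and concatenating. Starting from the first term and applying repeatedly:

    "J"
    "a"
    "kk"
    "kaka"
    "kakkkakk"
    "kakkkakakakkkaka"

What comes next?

kakkkakakakkkakkkakkkakakakkkakk

Replace each of the 16 characters of kakkkakakakkkaka in place — ka kk ka ka ka kk ka kk ka kk ka ka ka kk ka kk — and concatenate.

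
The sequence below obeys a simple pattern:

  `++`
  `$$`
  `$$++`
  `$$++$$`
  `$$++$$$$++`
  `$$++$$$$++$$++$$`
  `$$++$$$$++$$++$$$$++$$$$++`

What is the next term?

This is a Fibonacci-style word recurrence s(k) = s(k−1)·s(k−2): e.g. $$·++ = $$++.
The next term joins $$++$$$$++$$++$$$$++$$$$++ and $$++$$$$++$$++$$.

$$++$$$$++$$++$$$$++$$$$++$$++$$$$++$$++$$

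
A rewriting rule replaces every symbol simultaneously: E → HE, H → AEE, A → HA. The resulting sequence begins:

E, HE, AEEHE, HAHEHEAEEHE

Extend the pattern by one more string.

Expanding HAHEHEAEEHE: H→AEE, A→HA, H→AEE, E→HE, H→AEE, E→HE, A→HA, E→HE, E→HE, H→AEE, E→HE. Concatenated: AEE HA AEE HE AEE HE HA HE HE AEE HE.

AEEHAAEEHEAEEHEHAHEHEAEEHE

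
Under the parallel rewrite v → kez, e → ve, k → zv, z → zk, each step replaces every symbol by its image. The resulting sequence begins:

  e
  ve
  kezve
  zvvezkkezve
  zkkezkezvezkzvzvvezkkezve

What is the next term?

Rewriting the 25 symbols of zkkezkezvezkzvzvvezkkezve one by one yields zk zv zv ve zk zv ve zk kez ve zk zv zk kez zk kez kez ve zk zv zv ve zk kez ve; concatenated:

zkzvzvvezkzvvezkkezvezkzvzkkezzkkezkezvezkzvzvvezkkezve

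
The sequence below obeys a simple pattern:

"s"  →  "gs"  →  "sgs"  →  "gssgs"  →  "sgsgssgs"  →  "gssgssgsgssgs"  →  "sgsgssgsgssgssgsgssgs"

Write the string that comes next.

Each term (from the third on) is the two preceding terms concatenated in order: term 3 = s·gs = sgs.
So term 8 is gssgssgsgssgs·sgsgssgsgssgssgsgssgs.

gssgssgsgssgssgsgssgsgssgssgsgssgs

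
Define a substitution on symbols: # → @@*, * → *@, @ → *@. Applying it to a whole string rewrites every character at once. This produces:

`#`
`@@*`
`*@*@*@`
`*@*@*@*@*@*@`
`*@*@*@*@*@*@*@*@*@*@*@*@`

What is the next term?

φ(*@*@*@*@*@*@*@*@*@*@*@*@) expands symbol-by-symbol to *@ *@ *@ *@ *@ *@ *@ *@ *@ *@ *@ *@ *@ *@ *@ *@ *@ *@ *@ *@ *@ *@ *@ *@; joining the 24 pieces gives the next term.

*@*@*@*@*@*@*@*@*@*@*@*@*@*@*@*@*@*@*@*@*@*@*@*@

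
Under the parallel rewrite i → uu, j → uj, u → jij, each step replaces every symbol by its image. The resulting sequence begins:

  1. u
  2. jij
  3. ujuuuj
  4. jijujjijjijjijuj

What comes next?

ujuuujjijujujuuujujuuujujuuujjijuj

Applying the rule to each of the 16 symbols of jijujjijjijjijuj gives the pieces uj uu uj jij uj uj uu uj uj uu uj uj uu uj jij uj, which concatenate to the answer.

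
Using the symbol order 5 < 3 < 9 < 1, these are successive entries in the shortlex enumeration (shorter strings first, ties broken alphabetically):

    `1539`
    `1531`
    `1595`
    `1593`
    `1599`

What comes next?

1591

Treat 1599 as a base-4 numeral over the given alphabet and add one, carrying through any trailing 1's.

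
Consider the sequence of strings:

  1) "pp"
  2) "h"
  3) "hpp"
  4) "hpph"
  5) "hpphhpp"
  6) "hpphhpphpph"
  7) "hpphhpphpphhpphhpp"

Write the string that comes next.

hpphhpphpphhpphhpphpphhpphpph

From term 3 onward, concatenate the last term with the second-to-last: h·pp = hpp, hpp·h = hpph, …
The next term joins hpphhpphpphhpphhpp and hpphhpphpph.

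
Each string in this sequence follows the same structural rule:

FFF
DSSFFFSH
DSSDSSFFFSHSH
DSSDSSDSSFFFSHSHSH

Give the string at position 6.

DSSDSSDSSDSSDSSFFFSHSHSHSHSH

Each term wraps the previous one in DSS on the left and SH on the right.
From DSSDSSDSSFFFSHSHSH, 2 further steps: DSSDSSDSSFFFSHSHSH → DSSDSSDSSDSSFFFSHSHSHSH → (answer).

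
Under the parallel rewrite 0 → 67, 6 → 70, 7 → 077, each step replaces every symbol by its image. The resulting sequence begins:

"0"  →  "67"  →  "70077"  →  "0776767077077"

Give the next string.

6707707770077700776707707767077077

Replace each of the 13 characters of 0776767077077 in place — 67 077 077 70 077 70 077 67 077 077 67 077 077 — and concatenate.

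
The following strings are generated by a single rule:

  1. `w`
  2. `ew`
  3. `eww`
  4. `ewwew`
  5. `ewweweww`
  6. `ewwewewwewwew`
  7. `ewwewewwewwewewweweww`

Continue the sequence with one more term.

Each term (from the third on) is the previous term followed by the one before it: term 3 = ew·w = eww.
The next term joins ewwewewwewwewewweweww and ewwewewwewwew.

ewwewewwewwewewwewewwewwewewwewwew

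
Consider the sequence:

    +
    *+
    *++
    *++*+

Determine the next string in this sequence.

*++*+*++

From term 3 onward, concatenate the last term with the second-to-last: *+·+ = *++, *++·*+ = *++*+, …
Continuing: *++*+ · *++ gives term 5.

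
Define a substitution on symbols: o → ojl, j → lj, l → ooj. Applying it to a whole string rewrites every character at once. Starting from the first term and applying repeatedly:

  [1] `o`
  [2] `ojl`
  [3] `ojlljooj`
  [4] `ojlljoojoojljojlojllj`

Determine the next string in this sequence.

ojlljoojoojljojlojlljojlojlljoojljojlljoojojlljoojoojlj

Replace each of the 21 characters of ojlljoojoojljojlojllj in place — ojl lj ooj ooj lj ojl ojl lj ojl ojl lj ooj lj ojl lj ooj ojl lj ooj ooj lj — and concatenate.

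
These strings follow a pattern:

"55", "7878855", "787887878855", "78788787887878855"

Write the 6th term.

The strings grow by a fixed prefix 78788 each time.
From 78788787887878855, 2 further steps: 78788787887878855 → 7878878788787887878855 → (answer).

787887878878788787887878855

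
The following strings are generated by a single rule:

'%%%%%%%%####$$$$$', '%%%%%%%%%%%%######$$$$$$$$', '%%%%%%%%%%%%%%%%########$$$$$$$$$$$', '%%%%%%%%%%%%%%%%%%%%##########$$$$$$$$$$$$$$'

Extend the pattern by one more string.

The n-th term is 4n %'s then 2n #'s then 3n-1 $'s, where the shown terms are n = 2, 3, 4, 5.
For the next term, n = 6, so the run lengths are 24, 12, 17.

%%%%%%%%%%%%%%%%%%%%%%%%############$$$$$$$$$$$$$$$$$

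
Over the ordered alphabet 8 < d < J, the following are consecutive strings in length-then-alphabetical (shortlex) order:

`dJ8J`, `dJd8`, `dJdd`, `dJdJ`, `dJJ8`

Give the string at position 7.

dJJJ

Continuing the enumeration 2 steps past dJJ8: dJJ8 → dJJd → (answer).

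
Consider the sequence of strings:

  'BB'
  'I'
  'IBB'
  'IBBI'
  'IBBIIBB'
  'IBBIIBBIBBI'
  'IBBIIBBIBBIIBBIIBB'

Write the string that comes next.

IBBIIBBIBBIIBBIIBBIBBIIBBIBBI

This is a Fibonacci-style word recurrence s(k) = s(k−1)·s(k−2): e.g. I·BB = IBB.
Continuing: IBBIIBBIBBIIBBIIBB · IBBIIBBIBBI gives term 8.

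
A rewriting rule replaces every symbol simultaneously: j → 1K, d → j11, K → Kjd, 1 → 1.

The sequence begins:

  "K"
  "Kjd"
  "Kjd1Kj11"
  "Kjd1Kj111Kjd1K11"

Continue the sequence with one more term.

Kjd1Kj111Kjd1K111Kjd1Kj111Kjd11

Applying the rule to each of the 16 symbols of Kjd1Kj111Kjd1K11 gives the pieces Kjd 1K j11 1 Kjd 1K 1 1 1 Kjd 1K j11 1 Kjd 1 1, which concatenate to the answer.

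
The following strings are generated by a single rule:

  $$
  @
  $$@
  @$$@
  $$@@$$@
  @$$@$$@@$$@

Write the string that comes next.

Each term (from the third on) is the two preceding terms concatenated in order: term 3 = $$·@ = $$@.
Continuing: $$@@$$@ · @$$@$$@@$$@ gives term 7.

$$@@$$@@$$@$$@@$$@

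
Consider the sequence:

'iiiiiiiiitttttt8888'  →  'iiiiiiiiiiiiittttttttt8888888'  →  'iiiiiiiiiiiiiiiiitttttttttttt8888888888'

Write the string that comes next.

Reading off run lengths: i runs 9, 13, 17; t runs 6, 9, 12; 8 runs 4, 7, 10 — each is linear in n, where the shown terms are n = 2, 3, 4.
For the next term, n = 5, so the run lengths are 21, 15, 13.

iiiiiiiiiiiiiiiiiiiiittttttttttttttt8888888888888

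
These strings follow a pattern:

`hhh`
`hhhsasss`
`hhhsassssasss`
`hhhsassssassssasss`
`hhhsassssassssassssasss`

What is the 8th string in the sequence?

hhhsassssassssassssassssassssassssasss

The strings grow by a fixed suffix sasss each time.
From hhhsassssassssassssasss, 3 further steps: hhhsassssassssassssasss → hhhsassssassssassssassssasss → hhhsassssassssassssassssassssasss → (answer).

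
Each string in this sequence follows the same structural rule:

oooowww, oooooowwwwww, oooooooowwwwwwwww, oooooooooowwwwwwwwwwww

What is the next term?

oooooooooooowwwwwwwwwwwwwww

Term n consists of 2n+2 o's, followed by 3n w's (n = 1, 2, …).
For the next term, n = 5, so the run lengths are 12, 15.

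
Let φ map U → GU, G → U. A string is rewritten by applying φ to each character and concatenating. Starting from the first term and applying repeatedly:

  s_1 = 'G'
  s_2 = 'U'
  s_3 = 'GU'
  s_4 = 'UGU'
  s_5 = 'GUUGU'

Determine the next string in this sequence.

UGUGUUGU

Apply φ to GUUGU symbol by symbol: G→U, U→GU, U→GU, G→U, U→GU; joined: U GU GU U GU.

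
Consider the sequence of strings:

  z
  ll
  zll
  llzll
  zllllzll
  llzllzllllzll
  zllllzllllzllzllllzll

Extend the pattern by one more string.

llzllzllllzllzllllzllllzllzllllzll

This is a Fibonacci-style word recurrence s(k) = s(k−2)·s(k−1): e.g. z·ll = zll.
So term 8 is llzllzllllzll·zllllzllllzllzllllzll.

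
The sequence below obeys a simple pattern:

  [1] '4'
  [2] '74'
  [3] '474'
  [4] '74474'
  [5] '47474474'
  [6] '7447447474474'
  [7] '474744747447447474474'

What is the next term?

Each term (from the third on) is the two preceding terms concatenated in order: term 3 = 4·74 = 474.
The next term joins 7447447474474 and 474744747447447474474.

7447447474474474744747447447474474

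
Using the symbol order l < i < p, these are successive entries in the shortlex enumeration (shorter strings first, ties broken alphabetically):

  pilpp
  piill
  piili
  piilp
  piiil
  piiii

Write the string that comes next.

Find the rightmost character of piiii below p, bump it to the next letter, and reset everything to its right to l.

piiip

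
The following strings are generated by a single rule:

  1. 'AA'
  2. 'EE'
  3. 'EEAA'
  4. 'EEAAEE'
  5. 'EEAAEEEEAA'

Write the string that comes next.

EEAAEEEEAAEEAAEE

Each term (from the third on) is the previous term followed by the one before it: term 3 = EE·AA = EEAA.
The next term joins EEAAEEEEAA and EEAAEE.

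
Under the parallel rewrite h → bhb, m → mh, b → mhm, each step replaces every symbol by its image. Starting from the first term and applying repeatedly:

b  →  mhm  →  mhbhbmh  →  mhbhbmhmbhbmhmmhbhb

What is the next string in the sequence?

Replace each of the 19 characters of mhbhbmhmbhbmhmmhbhb in place — mh bhb mhm bhb mhm mh bhb mh mhm bhb mhm mh bhb mh mh bhb mhm bhb mhm — and concatenate.

mhbhbmhmbhbmhmmhbhbmhmhmbhbmhmmhbhbmhmhbhbmhmbhbmhm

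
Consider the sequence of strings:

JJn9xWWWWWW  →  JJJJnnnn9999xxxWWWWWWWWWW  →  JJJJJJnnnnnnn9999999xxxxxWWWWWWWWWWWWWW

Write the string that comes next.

JJJJJJJJnnnnnnnnnn9999999999xxxxxxxWWWWWWWWWWWWWWWWWW

Reading off run lengths: J runs 2, 4, 6; n runs 1, 4, 7; 9 runs 1, 4, 7; x runs 1, 3, 5; W runs 6, 10, 14 — each is linear in n (n = 1, 2, …).
Setting n = 4 gives 8, 10, 10, 7, 18 characters in each block.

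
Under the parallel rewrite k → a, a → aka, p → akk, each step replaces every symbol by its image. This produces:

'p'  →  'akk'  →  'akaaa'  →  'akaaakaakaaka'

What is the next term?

akaaakaakaakaaakaakaaakaakaaaka

φ(akaaakaakaaka) expands symbol-by-symbol to aka a aka aka aka a aka aka a aka aka a aka; joining the 13 pieces gives the next term.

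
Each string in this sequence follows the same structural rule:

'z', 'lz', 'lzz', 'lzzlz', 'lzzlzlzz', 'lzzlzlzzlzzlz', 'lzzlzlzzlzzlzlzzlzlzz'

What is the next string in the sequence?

lzzlzlzzlzzlzlzzlzlzzlzzlzlzzlzzlz

This is a Fibonacci-style word recurrence s(k) = s(k−1)·s(k−2): e.g. lz·z = lzz.
Continuing: lzzlzlzzlzzlzlzzlzlzz · lzzlzlzzlzzlz gives term 8.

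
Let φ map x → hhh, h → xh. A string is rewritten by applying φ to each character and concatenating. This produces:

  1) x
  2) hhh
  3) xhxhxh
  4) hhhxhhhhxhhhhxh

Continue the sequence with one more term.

φ(hhhxhhhhxhhhhxh) expands symbol-by-symbol to xh xh xh hhh xh xh xh xh hhh xh xh xh xh hhh xh; joining the 15 pieces gives the next term.

xhxhxhhhhxhxhxhxhhhhxhxhxhxhhhhxh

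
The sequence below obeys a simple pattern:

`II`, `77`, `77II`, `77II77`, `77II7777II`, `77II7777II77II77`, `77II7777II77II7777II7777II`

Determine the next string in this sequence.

This is a Fibonacci-style word recurrence s(k) = s(k−1)·s(k−2): e.g. 77·II = 77II.
Continuing: 77II7777II77II7777II7777II · 77II7777II77II77 gives term 8.

77II7777II77II7777II7777II77II7777II77II77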